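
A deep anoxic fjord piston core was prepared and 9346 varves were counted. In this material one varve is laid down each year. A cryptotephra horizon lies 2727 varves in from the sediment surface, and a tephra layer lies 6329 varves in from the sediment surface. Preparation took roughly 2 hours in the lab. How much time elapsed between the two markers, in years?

3602 years

6329 − 2727 = 3602 varves lie between the two events.
One varve per year makes the interval 3602 years.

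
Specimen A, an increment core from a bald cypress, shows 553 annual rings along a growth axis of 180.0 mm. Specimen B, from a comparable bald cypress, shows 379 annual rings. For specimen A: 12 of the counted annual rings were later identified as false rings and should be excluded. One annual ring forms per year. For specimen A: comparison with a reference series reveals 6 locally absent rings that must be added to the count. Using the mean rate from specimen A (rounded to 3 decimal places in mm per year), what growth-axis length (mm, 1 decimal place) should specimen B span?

124.7 mm

Specimen A: adjusted count: 553 − 12 + 6 = 547 annual rings.
A: Extension rate ≈ 180.0 / 547 = 0.329 mm/yr.
B's length ≈ 0.329 × 379 = 124.7 mm.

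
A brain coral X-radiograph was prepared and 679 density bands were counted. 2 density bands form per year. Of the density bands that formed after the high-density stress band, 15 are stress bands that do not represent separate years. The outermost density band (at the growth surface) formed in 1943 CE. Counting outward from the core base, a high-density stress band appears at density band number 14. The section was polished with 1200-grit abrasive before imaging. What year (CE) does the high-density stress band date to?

1618 CE

Between density band 14 and the growth surface there are 679 − 14 = 665 density bands.
665 − 15 false = 650 true density bands after the high-density stress band.
Dividing by 2 density bands per year: 650 / 2 = 325 years.
Counting back 325 years from 1943 CE places the high-density stress band in 1943 − 325 = 1618 CE.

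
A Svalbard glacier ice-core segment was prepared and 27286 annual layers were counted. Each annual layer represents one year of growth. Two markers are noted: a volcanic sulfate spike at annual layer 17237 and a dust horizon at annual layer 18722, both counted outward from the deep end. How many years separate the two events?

Separation: 18722 − 17237 = 1485 annual layers.
That is 1485 years at one annual layer per year.

1485 yr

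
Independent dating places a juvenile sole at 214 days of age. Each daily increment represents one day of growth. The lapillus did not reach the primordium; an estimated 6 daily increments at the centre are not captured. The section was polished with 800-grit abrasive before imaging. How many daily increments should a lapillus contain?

208 daily increments

One daily increment per day gives 214 daily increments over 214 days.
Subtracting the 6 daily increments not captured gives 214 − 6 = 208 daily increments in the record.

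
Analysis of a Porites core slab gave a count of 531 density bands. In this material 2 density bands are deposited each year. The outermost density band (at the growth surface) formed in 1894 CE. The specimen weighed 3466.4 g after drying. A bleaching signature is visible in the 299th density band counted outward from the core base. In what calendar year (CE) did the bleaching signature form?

531 − 299 = 232 density bands lie beyond the bleaching signature toward the growth surface.
232 density bands at 2 per year is 232 / 2 = 116 years.
Counting back 116 years from 1894 CE places the bleaching signature in 1894 − 116 = 1778 CE.

1778 CE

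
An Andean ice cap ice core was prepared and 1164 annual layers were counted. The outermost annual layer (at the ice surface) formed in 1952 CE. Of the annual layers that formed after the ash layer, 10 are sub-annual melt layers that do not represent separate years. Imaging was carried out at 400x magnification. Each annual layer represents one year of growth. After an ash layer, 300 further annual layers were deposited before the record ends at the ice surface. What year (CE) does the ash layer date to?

1662 CE

300 annual layers formed after the ash layer.
Removing the 10 false annual layers leaves 300 − 10 = 290 true annual layers beyond the ash layer.
The annual layer at the ice surface is 1952 CE, so the ash layer dates to 1952 − 290 = 1662 CE.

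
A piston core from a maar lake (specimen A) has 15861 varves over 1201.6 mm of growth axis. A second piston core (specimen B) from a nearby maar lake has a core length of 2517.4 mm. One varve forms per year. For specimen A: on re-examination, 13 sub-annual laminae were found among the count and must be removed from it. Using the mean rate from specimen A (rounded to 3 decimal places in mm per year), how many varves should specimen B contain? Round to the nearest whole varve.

33124 varves

Specimen A: correcting the raw count gives 15861 − 13 = 15848 true varves.
A: Mean rate = 1201.6 mm / 15848 years ≈ 0.076 mm/yr.
B spans 2517.4 / 0.076 = 33123.68 years ≈ 33124 varves.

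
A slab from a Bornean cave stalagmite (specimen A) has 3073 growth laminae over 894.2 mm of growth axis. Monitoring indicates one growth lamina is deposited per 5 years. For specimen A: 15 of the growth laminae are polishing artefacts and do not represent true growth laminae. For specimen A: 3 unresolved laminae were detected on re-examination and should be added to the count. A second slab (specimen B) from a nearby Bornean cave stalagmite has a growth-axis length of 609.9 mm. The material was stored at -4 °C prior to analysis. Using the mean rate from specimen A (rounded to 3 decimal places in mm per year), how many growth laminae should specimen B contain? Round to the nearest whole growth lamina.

Specimen A: true growth lamina count = 3073 − 15 + 3 = 3061.
Specimen A: multiplying by 5 years per growth lamina: 3061 × 5 = 15305 years.
A: Mean rate = 894.2 mm / 15305 years ≈ 0.058 mm per year.
For B, 609.9 / 0.058 = 10515.52 years; at 5 years per growth lamina that is 10515.52 / 5 ≈ 2103 growth laminae.

2103 growth laminae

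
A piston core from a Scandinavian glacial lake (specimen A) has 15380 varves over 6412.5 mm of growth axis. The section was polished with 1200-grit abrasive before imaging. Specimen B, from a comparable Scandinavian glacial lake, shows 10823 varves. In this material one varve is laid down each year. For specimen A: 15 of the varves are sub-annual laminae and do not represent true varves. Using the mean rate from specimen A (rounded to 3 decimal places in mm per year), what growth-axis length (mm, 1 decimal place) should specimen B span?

4513.2 mm

Specimen A: true varve count = 15380 − 15 = 15365.
A: Extension rate ≈ 6412.5 / 15365 = 0.417 mm/yr.
For B, 0.417 mm/year × 10823 years = 4513.2 mm.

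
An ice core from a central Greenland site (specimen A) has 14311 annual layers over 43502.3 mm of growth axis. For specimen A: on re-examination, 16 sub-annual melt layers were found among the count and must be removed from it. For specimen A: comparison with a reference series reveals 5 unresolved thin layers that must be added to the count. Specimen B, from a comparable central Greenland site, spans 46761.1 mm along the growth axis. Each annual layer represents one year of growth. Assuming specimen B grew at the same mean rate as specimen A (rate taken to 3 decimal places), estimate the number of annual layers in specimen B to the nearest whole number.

15372 annual layers

Specimen A: after corrections the count is 14311 − 16 + 5 = 14300 annual layers.
A: 43502.3 mm over 14300 years gives 43502.3 / 14300 ≈ 3.042 mm per year.
Specimen B: 46761.1 mm / 3.042 mm per year = 15371.83 years ≈ 15372 annual layers.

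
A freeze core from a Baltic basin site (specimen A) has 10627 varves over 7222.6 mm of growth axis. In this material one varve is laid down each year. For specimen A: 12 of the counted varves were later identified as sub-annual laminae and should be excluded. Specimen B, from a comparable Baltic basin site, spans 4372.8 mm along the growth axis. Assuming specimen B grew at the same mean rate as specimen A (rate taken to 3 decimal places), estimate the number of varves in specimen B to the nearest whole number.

6431 varves

Specimen A: correcting the raw count gives 10627 − 12 = 10615 true varves.
A: 7222.6 mm over 10615 years gives 7222.6 / 10615 ≈ 0.680 mm/yr.
Specimen B: 4372.8 mm / 0.680 mm per year = 6430.59 years ≈ 6431 varves.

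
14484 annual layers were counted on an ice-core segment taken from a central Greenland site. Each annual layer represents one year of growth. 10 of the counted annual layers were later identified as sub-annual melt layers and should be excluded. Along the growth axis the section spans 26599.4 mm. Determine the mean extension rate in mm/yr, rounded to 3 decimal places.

True annual layer count = 14484 − 10 = 14474.
26599.4 mm over 14474 years gives 26599.4 / 14474 ≈ 1.838 mm/yr.

1.838 mm/yr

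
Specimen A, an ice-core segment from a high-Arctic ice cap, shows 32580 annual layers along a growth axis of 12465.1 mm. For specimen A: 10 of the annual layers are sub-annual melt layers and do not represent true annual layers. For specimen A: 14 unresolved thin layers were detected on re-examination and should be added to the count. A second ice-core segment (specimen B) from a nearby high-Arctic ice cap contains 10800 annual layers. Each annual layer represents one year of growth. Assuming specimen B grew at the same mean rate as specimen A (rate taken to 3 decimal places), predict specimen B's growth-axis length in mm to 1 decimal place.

Specimen A: after corrections the count is 32580 − 10 + 14 = 32584 annual layers.
A: Mean rate = 12465.1 mm / 32584 years ≈ 0.383 mm/yr.
For B, 0.383 mm/year × 10800 years = 4136.4 mm.

4136.4 mm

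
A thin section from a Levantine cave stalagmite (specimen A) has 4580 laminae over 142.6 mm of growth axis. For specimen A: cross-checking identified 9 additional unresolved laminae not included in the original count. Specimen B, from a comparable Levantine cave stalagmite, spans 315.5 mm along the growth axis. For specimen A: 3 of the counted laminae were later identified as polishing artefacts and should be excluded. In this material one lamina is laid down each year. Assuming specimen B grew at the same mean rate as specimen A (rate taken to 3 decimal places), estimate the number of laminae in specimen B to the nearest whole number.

10177 laminae

Specimen A: true lamina count = 4580 − 3 + 9 = 4586.
A: Extension rate ≈ 142.6 / 4586 = 0.031 mm/yr.
B spans 315.5 / 0.031 = 10177.42 years ≈ 10177 laminae.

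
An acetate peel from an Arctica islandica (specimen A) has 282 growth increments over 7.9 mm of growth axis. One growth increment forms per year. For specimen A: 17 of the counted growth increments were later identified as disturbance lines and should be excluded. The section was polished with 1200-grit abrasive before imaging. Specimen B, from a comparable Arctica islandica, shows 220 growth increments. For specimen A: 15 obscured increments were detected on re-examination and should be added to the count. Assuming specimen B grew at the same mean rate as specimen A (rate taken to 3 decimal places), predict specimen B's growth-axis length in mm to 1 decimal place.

6.2 mm

Specimen A: adjusted count: 282 − 17 + 15 = 280 growth increments.
A: Mean rate = 7.9 mm / 280 years ≈ 0.028 mm/year.
B's length ≈ 0.028 × 220 = 6.2 mm.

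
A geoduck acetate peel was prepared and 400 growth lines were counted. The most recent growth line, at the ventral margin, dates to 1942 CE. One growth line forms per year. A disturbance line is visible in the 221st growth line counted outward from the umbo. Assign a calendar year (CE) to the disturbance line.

1763 CE

Between growth line 221 and the ventral margin there are 400 − 221 = 179 growth lines.
1942 − 179 = 1763 CE.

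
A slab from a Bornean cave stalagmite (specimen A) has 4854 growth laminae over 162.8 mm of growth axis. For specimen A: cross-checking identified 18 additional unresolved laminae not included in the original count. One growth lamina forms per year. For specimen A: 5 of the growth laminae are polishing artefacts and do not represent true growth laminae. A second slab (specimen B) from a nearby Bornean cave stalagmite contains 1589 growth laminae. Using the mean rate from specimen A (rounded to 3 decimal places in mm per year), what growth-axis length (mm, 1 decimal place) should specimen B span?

Specimen A: after corrections the count is 4854 − 5 + 18 = 4867 growth laminae.
A: 162.8 mm over 4867 years gives 162.8 / 4867 ≈ 0.033 mm/year.
For B, 0.033 mm/year × 1589 years = 52.4 mm.

52.4 mm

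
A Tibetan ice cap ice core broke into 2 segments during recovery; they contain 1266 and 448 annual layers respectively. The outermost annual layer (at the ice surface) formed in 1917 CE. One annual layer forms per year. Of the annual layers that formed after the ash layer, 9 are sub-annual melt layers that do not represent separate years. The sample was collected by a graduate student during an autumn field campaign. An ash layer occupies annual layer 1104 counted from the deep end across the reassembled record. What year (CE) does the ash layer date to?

Total annual layers = 1266 + 448 = 1714.
1714 − 1104 = 610 annual layers lie beyond the ash layer toward the ice surface.
610 − 9 false = 601 true annual layers after the ash layer.
1917 − 601 = 1316 CE.

1316 CE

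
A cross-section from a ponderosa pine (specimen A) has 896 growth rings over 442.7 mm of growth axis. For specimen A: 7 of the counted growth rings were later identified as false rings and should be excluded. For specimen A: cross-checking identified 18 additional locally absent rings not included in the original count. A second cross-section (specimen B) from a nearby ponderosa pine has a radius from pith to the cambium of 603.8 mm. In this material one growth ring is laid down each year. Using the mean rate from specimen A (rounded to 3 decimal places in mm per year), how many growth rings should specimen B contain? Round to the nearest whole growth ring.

1237 growth rings

Specimen A: after corrections the count is 896 − 7 + 18 = 907 growth rings.
A: Mean rate = 442.7 mm / 907 years ≈ 0.488 mm per year.
For B, 603.8 / 0.488 = 1237.30 years ≈ 1237 growth rings.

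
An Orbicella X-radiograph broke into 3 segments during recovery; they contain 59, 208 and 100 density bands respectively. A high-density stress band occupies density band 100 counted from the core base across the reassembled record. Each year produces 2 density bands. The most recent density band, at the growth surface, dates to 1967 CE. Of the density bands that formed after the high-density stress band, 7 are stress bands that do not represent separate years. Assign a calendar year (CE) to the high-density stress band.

Total density bands = 59 + 208 + 100 = 367.
367 − 100 = 267 density bands lie beyond the high-density stress band toward the growth surface.
267 − 7 false = 260 true density bands after the high-density stress band.
Dividing by 2 density bands per year: 260 / 2 = 130 years.
Counting back 130 years from 1967 CE places the high-density stress band in 1967 − 130 = 1837 CE.

1837 CE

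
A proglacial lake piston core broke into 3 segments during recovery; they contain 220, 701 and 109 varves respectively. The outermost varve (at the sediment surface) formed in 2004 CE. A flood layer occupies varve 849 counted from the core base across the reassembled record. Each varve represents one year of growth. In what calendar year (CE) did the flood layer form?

Total varves = 220 + 701 + 109 = 1030.
Between varve 849 and the sediment surface there are 1030 − 849 = 181 varves.
The varve at the sediment surface is 2004 CE, so the flood layer dates to 2004 − 181 = 1823 CE.

1823 CE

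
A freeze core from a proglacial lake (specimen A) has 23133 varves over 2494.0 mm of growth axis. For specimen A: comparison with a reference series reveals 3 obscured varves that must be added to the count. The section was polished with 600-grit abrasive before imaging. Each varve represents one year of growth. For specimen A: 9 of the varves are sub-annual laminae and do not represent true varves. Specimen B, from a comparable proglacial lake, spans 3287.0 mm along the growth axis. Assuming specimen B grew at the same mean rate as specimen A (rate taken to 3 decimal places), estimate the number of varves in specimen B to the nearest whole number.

30435 varves

Specimen A: correcting the raw count gives 23133 − 9 + 3 = 23127 true varves.
A: 2494.0 mm over 23127 years gives 2494.0 / 23127 ≈ 0.108 mm/yr.
Specimen B: 3287.0 mm / 0.108 mm per year = 30435.19 years ≈ 30435 varves.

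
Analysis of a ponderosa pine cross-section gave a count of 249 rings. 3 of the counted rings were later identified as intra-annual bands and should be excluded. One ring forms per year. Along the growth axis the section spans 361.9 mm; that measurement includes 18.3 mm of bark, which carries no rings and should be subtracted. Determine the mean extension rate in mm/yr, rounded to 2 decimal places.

Adjusted count: 249 − 3 = 246 rings.
The growth record spans 361.9 − 18.3 = 343.6 mm.
343.6 mm over 246 years gives 343.6 / 246 ≈ 1.40 mm/yr.

1.40 mm/yr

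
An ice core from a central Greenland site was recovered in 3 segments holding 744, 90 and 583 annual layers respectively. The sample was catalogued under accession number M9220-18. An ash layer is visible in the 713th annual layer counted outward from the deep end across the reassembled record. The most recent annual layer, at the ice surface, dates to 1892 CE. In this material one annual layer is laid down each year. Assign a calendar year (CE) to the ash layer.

Total annual layers = 744 + 90 + 583 = 1417.
Between annual layer 713 and the ice surface there are 1417 − 713 = 704 annual layers.
Counting back 704 years from 1892 CE places the ash layer in 1892 − 704 = 1188 CE.

1188 CE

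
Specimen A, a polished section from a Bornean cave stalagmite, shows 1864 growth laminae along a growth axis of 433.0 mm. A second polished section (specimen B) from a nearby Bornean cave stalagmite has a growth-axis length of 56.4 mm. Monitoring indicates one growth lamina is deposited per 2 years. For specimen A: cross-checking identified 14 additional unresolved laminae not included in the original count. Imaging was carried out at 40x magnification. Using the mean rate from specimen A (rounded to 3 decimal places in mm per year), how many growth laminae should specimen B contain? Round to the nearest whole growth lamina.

Specimen A: after corrections the count is 1864 + 14 = 1878 growth laminae.
Specimen A: 1878 growth laminae at 2 years each span 1878 × 2 = 3756 years.
A: Extension rate ≈ 433.0 / 3756 = 0.115 mm per year.
B spans 56.4 / 0.115 = 490.43 years; at 2 years per growth lamina that is 490.43 / 2 ≈ 245 growth laminae.

245 growth laminae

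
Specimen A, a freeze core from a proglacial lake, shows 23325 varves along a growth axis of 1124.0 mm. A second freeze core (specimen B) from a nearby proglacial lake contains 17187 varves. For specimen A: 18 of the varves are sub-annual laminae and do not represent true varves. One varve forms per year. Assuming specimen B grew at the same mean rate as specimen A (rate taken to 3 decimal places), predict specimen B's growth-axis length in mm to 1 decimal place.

Specimen A: correcting the raw count gives 23325 − 18 = 23307 true varves.
A: Extension rate ≈ 1124.0 / 23307 = 0.048 mm/year.
B's length ≈ 0.048 × 17187 = 825.0 mm.

825.0 mm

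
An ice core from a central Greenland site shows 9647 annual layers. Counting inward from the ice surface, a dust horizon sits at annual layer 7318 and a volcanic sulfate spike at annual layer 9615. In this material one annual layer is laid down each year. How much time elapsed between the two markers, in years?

2297 years

9615 − 7318 = 2297 annual layers lie between the two events.
At one annual layer per year, 2297 years elapsed between them.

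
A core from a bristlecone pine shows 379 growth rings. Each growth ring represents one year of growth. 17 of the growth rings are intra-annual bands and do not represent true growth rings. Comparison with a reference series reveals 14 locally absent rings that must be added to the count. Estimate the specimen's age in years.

376 years

Correcting the raw count gives 379 − 17 + 14 = 376 true growth rings.
With a one-to-one growth ring periodicity this is 376 years.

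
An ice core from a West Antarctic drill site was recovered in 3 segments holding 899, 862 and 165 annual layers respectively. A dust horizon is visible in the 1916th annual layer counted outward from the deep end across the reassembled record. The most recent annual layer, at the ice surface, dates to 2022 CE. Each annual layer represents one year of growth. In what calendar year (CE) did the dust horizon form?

2012 CE

Total annual layers = 899 + 862 + 165 = 1926.
Between annual layer 1916 and the ice surface there are 1926 − 1916 = 10 annual layers.
2022 − 10 = 2012 CE.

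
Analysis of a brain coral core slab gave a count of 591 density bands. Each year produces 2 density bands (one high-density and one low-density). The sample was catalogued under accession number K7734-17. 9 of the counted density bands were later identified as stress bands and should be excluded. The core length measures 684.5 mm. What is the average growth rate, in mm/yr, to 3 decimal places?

2.352 mm/yr

Adjusted count: 591 − 9 = 582 density bands.
With 2 density bands per year, 582 / 2 = 291 years.
684.5 mm over 291 years gives 684.5 / 291 ≈ 2.352 mm/yr.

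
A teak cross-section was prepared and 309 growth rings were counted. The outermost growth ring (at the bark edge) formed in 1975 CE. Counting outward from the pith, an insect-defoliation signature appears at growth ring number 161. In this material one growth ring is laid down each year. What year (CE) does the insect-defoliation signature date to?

1827 CE

The insect-defoliation signature sits at growth ring 161 from the pith, so 309 − 161 = 148 growth rings formed after it.
The growth ring at the bark edge is 1975 CE, so the insect-defoliation signature dates to 1975 − 148 = 1827 CE.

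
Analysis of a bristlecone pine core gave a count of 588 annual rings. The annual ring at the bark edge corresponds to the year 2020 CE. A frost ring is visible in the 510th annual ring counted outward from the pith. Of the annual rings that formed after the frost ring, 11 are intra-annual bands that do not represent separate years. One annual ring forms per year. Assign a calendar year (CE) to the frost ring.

1953 CE

588 − 510 = 78 annual rings lie beyond the frost ring toward the bark edge.
Removing the 11 false annual rings leaves 78 − 11 = 67 true annual rings beyond the frost ring.
Counting back 67 years from 2020 CE places the frost ring in 2020 − 67 = 1953 CE.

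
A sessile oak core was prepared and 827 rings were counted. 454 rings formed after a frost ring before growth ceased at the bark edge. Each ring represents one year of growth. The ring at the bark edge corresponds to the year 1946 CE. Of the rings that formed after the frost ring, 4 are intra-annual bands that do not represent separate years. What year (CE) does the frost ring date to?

1496 CE

454 rings formed after the frost ring.
454 − 4 false = 450 true rings after the frost ring.
The ring at the bark edge is 1946 CE, so the frost ring dates to 1946 − 450 = 1496 CE.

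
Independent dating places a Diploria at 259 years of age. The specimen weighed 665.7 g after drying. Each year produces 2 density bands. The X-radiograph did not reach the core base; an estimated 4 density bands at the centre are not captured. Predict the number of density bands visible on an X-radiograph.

259 years at 2 density bands per year gives 259 × 2 = 518 density bands.
Less the 4 uncaptured density bands: 518 − 4 = 514.

514 density bands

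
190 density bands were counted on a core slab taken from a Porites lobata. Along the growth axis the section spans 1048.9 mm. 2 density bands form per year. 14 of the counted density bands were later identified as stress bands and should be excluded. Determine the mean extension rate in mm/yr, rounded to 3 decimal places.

Correcting the raw count gives 190 − 14 = 176 true density bands.
176 density bands at 2 per year is 176 / 2 = 88 years.
Extension rate ≈ 1048.9 / 88 = 11.919 mm/yr.

11.919 mm/yr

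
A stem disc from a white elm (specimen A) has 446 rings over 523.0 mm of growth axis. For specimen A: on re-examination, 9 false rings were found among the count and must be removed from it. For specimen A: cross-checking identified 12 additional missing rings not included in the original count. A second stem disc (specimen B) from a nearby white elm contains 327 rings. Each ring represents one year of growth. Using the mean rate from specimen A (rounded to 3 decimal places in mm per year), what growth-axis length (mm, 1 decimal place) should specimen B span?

381.0 mm

Specimen A: after corrections the count is 446 − 9 + 12 = 449 rings.
A: Mean rate = 523.0 mm / 449 years ≈ 1.165 mm/yr.
For B, 1.165 mm/year × 327 years = 381.0 mm.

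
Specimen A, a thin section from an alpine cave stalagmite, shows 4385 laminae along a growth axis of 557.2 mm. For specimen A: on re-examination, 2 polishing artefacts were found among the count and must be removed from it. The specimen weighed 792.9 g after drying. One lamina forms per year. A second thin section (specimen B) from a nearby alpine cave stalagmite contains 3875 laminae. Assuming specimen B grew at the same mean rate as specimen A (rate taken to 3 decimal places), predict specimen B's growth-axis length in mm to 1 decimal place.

492.1 mm

Specimen A: correcting the raw count gives 4385 − 2 = 4383 true laminae.
A: Mean rate = 557.2 mm / 4383 years ≈ 0.127 mm/year.
Length of B = 0.127 × 3875 = 492.1 mm.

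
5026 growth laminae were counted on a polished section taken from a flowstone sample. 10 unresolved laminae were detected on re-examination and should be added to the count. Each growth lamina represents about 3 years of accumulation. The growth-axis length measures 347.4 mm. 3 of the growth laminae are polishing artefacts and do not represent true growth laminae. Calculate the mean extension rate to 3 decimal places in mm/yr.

Adjusted count: 5026 − 3 + 10 = 5033 growth laminae.
Multiplying by 3 years per growth lamina: 5033 × 3 = 15099 years.
Mean rate = 347.4 mm / 15099 years ≈ 0.023 mm/yr.

0.023 mm/yr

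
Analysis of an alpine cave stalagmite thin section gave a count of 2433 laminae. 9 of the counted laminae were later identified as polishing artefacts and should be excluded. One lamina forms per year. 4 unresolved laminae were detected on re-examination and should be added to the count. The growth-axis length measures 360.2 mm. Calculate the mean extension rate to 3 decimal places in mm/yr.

True lamina count = 2433 − 9 + 4 = 2428.
360.2 mm over 2428 years gives 360.2 / 2428 ≈ 0.148 mm/yr.

0.148 mm/yr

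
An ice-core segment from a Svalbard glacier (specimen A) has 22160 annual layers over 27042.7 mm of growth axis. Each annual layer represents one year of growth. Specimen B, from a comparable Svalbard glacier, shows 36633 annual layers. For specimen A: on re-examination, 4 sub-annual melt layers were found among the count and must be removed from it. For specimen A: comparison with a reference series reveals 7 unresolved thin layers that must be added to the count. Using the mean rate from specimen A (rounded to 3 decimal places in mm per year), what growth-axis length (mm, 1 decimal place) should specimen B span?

Specimen A: correcting the raw count gives 22160 − 4 + 7 = 22163 true annual layers.
A: 27042.7 mm over 22163 years gives 27042.7 / 22163 ≈ 1.220 mm/yr.
For B, 1.220 mm/year × 36633 years = 44692.3 mm.

44692.3 mm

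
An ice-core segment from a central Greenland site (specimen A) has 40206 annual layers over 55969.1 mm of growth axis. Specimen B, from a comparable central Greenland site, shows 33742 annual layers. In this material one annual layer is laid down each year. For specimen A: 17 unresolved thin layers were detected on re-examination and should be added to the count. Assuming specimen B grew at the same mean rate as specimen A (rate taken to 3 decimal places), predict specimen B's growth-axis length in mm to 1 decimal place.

Specimen A: correcting the raw count gives 40206 + 17 = 40223 true annual layers.
A: Mean rate = 55969.1 mm / 40223 years ≈ 1.391 mm/year.
Length of B = 1.391 × 33742 = 46935.1 mm.

46935.1 mm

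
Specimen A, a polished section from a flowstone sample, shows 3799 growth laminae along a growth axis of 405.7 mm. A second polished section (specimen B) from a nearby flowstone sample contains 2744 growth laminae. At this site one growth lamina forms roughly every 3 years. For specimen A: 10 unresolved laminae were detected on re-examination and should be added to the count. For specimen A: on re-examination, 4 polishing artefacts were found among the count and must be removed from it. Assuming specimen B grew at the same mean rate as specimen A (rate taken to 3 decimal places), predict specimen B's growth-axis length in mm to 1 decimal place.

296.4 mm

Specimen A: correcting the raw count gives 3799 − 4 + 10 = 3805 true growth laminae.
Specimen A: multiplying by 3 years per growth lamina: 3805 × 3 = 11415 years.
A: Mean rate = 405.7 mm / 11415 years ≈ 0.036 mm/yr.
Specimen B: multiplying by 3 years per growth lamina: 2744 × 3 = 8232 years. Length of B = 0.036 × 8232 = 296.4 mm.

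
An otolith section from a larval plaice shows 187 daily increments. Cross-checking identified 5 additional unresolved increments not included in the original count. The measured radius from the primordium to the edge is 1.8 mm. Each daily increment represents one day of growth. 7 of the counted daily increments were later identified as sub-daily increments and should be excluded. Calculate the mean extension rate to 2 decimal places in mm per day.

Adjusted count: 187 − 7 + 5 = 185 daily increments.
Mean rate = 1.8 mm / 185 days ≈ 0.01 mm per day.

0.01 mm per day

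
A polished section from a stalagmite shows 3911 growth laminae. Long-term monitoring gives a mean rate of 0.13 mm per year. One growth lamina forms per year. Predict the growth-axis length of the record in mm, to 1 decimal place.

508.4 mm

3911 years of growth are recorded.
Predicted length = 0.13 mm/year × 3911 years = 508.4 mm.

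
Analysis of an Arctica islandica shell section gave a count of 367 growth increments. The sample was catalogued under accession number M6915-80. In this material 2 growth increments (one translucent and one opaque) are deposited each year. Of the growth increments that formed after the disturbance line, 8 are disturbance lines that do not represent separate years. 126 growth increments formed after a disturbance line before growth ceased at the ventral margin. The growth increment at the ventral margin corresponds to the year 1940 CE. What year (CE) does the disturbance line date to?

126 growth increments post-date the disturbance line.
126 − 8 false = 118 true growth increments after the disturbance line.
Dividing by 2 growth increments per year: 118 / 2 = 59 years.
The growth increment at the ventral margin is 1940 CE, so the disturbance line dates to 1940 − 59 = 1881 CE.

1881 CE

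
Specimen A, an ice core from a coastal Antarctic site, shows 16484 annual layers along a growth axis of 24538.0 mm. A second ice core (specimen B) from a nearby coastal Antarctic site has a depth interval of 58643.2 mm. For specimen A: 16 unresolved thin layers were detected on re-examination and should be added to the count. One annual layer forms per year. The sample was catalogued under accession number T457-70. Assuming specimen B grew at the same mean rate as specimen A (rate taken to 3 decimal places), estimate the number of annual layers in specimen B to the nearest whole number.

39437 annual layers

Specimen A: adjusted count: 16484 + 16 = 16500 annual layers.
A: Extension rate ≈ 24538.0 / 16500 = 1.487 mm/yr.
B spans 58643.2 / 1.487 = 39437.26 years ≈ 39437 annual layers.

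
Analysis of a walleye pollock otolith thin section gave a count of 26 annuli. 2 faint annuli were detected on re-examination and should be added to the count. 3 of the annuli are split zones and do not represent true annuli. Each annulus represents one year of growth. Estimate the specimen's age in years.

Correcting the raw count gives 26 − 3 + 2 = 25 true annuli.
With a one-to-one annulus periodicity this is 25 years.

25 years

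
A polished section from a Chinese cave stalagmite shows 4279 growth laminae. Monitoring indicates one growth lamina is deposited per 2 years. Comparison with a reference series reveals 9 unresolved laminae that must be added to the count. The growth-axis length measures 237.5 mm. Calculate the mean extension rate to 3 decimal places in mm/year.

True growth lamina count = 4279 + 9 = 4288.
At 2 years per growth lamina, 4288 × 2 = 8576 years.
Mean rate = 237.5 mm / 8576 years ≈ 0.028 mm/year.

0.028 mm/year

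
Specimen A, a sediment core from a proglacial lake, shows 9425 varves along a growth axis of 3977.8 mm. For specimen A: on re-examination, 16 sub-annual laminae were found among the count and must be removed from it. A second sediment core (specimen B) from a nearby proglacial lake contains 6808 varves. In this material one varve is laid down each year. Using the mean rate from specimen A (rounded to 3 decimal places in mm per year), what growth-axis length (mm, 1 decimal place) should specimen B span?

Specimen A: adjusted count: 9425 − 16 = 9409 varves.
A: Extension rate ≈ 3977.8 / 9409 = 0.423 mm per year.
For B, 0.423 mm/year × 6808 years = 2879.8 mm.

2879.8 mm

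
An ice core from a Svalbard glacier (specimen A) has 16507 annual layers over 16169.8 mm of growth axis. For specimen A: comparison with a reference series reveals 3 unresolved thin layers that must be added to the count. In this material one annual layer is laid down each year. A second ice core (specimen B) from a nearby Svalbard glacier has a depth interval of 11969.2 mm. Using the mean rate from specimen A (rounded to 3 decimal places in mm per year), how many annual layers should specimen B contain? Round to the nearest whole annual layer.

Specimen A: true annual layer count = 16507 + 3 = 16510.
A: Extension rate ≈ 16169.8 / 16510 = 0.979 mm/year.
B spans 11969.2 / 0.979 = 12225.94 years ≈ 12226 annual layers.

12226 annual layers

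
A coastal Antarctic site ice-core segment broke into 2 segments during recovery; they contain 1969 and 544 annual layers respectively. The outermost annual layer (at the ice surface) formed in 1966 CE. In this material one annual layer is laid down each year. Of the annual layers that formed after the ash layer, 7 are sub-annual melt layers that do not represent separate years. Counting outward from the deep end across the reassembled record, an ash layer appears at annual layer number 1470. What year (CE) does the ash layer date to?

Total annual layers = 1969 + 544 = 2513.
2513 − 1470 = 1043 annual layers lie beyond the ash layer toward the ice surface.
Excluding 7 false annual layers: 1043 − 7 = 1036.
1966 − 1036 = 930 CE.

930 CE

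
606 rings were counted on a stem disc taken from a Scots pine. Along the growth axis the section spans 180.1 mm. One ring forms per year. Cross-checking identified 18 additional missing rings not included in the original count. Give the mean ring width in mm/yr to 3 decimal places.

0.289 mm/yr

True ring count = 606 + 18 = 624.
180.1 mm over 624 years gives 180.1 / 624 ≈ 0.289 mm/yr.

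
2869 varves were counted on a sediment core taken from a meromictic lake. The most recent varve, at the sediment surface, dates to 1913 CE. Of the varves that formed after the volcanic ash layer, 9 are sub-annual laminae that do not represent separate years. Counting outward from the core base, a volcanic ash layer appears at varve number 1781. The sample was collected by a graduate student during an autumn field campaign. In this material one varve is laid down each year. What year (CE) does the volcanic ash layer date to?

Between varve 1781 and the sediment surface there are 2869 − 1781 = 1088 varves.
Excluding 9 false varves: 1088 − 9 = 1079.
Counting back 1079 years from 1913 CE places the volcanic ash layer in 1913 − 1079 = 834 CE.

834 CE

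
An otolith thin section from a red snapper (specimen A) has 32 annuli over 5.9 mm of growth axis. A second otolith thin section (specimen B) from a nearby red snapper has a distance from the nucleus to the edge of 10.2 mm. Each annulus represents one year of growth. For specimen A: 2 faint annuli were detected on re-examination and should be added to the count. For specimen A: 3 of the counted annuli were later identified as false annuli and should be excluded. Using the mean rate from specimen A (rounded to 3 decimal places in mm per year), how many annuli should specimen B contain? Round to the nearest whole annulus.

Specimen A: after corrections the count is 32 − 3 + 2 = 31 annuli.
A: Extension rate ≈ 5.9 / 31 = 0.190 mm/year.
B spans 10.2 / 0.190 = 53.68 years ≈ 54 annuli.

54 annuli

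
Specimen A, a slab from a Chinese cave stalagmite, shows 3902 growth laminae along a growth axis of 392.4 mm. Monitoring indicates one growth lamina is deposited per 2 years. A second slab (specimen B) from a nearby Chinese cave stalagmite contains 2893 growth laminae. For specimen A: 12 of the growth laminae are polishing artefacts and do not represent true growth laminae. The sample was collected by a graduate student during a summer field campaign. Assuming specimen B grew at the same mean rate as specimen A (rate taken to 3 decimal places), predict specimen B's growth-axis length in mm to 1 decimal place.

Specimen A: after corrections the count is 3902 − 12 = 3890 growth laminae.
Specimen A: 3890 growth laminae at 2 years each span 3890 × 2 = 7780 years.
A: Mean rate = 392.4 mm / 7780 years ≈ 0.050 mm/yr.
Specimen B: at 2 years per growth lamina, 2893 × 2 = 5786 years. For B, 0.050 mm/year × 5786 years = 289.3 mm.

289.3 mm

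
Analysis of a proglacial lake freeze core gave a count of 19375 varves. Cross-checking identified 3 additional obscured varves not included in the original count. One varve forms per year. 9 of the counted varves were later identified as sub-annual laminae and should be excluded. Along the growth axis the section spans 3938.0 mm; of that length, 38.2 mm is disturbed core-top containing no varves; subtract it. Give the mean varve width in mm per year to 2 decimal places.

0.20 mm per year

Correcting the raw count gives 19375 − 9 + 3 = 19369 true varves.
The growth record spans 3938.0 − 38.2 = 3899.8 mm.
3899.8 mm over 19369 years gives 3899.8 / 19369 ≈ 0.20 mm per year.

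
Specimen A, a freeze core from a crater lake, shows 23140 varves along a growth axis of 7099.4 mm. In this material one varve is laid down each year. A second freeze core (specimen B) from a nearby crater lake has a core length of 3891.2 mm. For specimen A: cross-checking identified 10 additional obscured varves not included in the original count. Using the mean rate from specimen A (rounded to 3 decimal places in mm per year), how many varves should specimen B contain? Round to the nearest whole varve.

12675 varves

Specimen A: true varve count = 23140 + 10 = 23150.
A: Extension rate ≈ 7099.4 / 23150 = 0.307 mm/year.
For B, 3891.2 / 0.307 = 12674.92 years ≈ 12675 varves.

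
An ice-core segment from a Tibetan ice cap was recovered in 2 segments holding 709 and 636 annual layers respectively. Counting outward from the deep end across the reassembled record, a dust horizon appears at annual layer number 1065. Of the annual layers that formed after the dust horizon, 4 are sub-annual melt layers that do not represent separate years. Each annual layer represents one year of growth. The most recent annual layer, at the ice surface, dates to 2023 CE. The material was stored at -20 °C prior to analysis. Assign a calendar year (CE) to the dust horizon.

1747 CE

Total annual layers = 709 + 636 = 1345.
The dust horizon sits at annual layer 1065 from the deep end, so 1345 − 1065 = 280 annual layers formed after it.
Excluding 4 false annual layers: 280 − 4 = 276.
Counting back 276 years from 2023 CE places the dust horizon in 2023 − 276 = 1747 CE.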